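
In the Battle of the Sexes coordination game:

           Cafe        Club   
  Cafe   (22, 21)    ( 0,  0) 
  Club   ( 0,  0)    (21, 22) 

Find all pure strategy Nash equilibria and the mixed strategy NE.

Pure NE: (Cafe, Cafe) and (Club, Club); Mixed NE: p = 0.5116, q = 0.4884

Work:
Check pure NE:
(Cafe, Cafe): (22, 21) - no unilateral deviation beneficial
(Club, Club): (21, 22) - no unilateral deviation beneficial
Mixed NE: P1 plays Cafe with p = 0.5116, P2 plays Cafe with q = 0.4884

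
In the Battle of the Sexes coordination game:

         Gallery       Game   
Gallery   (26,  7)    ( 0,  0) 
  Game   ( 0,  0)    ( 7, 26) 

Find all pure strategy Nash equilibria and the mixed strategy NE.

Pure NE: (Gallery, Gallery) and (Game, Game); Mixed NE: p = 0.7879, q = 0.2121

Work:
Check pure NE:
(Gallery, Gallery): (26, 7) - no unilateral deviation beneficial
(Game, Game): (7, 26) - no unilateral deviation beneficial
Mixed NE: P1 plays Gallery with p = 0.7879, P2 plays Gallery with q = 0.2121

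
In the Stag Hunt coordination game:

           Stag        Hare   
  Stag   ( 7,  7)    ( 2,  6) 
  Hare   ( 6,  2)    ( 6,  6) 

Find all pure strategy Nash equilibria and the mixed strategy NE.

Pure NE: (Stag, Stag) and (Hare, Hare); Mixed NE: p = 0.8, q = 0.8

Work:
Check pure NE:
(Stag, Stag): (7, 7) - no unilateral deviation beneficial
(Hare, Hare): (6, 6) - no unilateral deviation beneficial
Mixed NE: P1 plays Stag with p = 0.8, P2 plays Stag with q = 0.8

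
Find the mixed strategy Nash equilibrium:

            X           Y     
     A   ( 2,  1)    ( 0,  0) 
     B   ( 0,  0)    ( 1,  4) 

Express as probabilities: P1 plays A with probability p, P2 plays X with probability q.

p = 0.8, q = 0.3333

Work:
Find probabilities that make opponent indifferent:
P2 chooses q to make P1 indifferent between A and B
P1 chooses p to make P2 indifferent between X and Y
Mixed NE: P1 plays (A: 0.8, B: 0.2), P2 plays (X: 0.3333, Y: 0.6667)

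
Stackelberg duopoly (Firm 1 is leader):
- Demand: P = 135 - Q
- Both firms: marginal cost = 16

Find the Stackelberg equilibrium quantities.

q₁* (leader) = 59.5, q₂* (follower) = 29.75

Work:
Follower's reaction: q₂ = (a - c - q₁)/2
Leader substitutes: π₁ = q₁·(a - q₁ - (a-c-q₁)/2 - c)
FOC: q₁* = (135 - 16)/2 = 59.50
Then: q₂* = (135 - 16 - 59.5)/2 = 29.75
Leader has first-mover advantage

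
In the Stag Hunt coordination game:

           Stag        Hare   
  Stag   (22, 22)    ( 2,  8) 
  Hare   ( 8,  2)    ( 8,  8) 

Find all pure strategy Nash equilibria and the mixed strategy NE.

Pure NE: (Stag, Stag) and (Hare, Hare); Mixed NE: p = 0.3, q = 0.3

Work:
Check pure NE:
(Stag, Stag): (22, 22) - no unilateral deviation beneficial
(Hare, Hare): (8, 8) - no unilateral deviation beneficial
Mixed NE: P1 plays Stag with p = 0.3, P2 plays Stag with q = 0.3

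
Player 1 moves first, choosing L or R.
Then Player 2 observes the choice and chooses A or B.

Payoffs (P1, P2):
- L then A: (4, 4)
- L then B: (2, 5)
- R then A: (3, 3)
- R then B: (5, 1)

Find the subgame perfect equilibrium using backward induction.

P1 plays R, P2 plays B after L and A after R; Payoff (3, 3)

Work:
Backward induction:
After L: P2 chooses B → P1 gets 2
After R: P2 chooses A → P1 gets 3
P1 chooses R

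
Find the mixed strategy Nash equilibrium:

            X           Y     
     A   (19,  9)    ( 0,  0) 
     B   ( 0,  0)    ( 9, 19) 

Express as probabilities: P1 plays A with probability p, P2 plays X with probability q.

p = 0.6786, q = 0.3214

Work:
Find probabilities that make opponent indifferent:
P2 chooses q to make P1 indifferent between A and B
P1 chooses p to make P2 indifferent between X and Y
Mixed NE: P1 plays (A: 0.6786, B: 0.3214), P2 plays (X: 0.3214, Y: 0.6786)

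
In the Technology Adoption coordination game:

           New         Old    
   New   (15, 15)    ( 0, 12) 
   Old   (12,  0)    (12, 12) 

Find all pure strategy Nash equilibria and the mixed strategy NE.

Pure NE: (New, New) and (Old, Old); Mixed NE: p = 0.8, q = 0.8

Work:
Check pure NE:
(New, New): (15, 15) - no unilateral deviation beneficial
(Old, Old): (12, 12) - no unilateral deviation beneficial
Mixed NE: P1 plays New with p = 0.8, P2 plays New with q = 0.8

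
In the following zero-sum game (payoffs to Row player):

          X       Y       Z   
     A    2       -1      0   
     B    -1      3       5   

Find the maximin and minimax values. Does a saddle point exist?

Maximin = -1, Minimax = 2, Saddle: False

Work:
Row minimums: [-1, -1] → maximin = -1
Column maximums: [2, 3, 5] → minimax = 2
No saddle point (maximin ≠ minimax). Mixed strategy needed.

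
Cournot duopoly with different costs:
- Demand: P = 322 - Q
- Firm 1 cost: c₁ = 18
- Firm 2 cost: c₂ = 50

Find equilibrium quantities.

q₁* = 112.0, q₂* = 80.0

Work:
Reaction: q₁ = (322 - 18 - q₂)/2
Reaction: q₂ = (322 - 50 - q₁)/2
Solve simultaneously:
q₁* = (322 - 2×18 + 50)/3 = 112.0
q₂* = (322 - 2×50 + 18)/3 = 80.0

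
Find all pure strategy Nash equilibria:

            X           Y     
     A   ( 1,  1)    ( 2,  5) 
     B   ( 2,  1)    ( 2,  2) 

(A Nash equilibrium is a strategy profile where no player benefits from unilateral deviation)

Nash equilibrium: (A, Y), (B, Y)

Work:
Best responses:
  P1 vs X: payoffs [1, 2] → best response B (payoff 2)
  P1 vs Y: payoffs [2, 2] → best response A/B (payoff 2)
  P2 vs A: payoffs [1, 5] → best response Y (payoff 5)
  P2 vs B: payoffs [1, 2] → best response Y (payoff 2)
Mutual best responses: (A,Y), (B,Y) → Nash equilibria.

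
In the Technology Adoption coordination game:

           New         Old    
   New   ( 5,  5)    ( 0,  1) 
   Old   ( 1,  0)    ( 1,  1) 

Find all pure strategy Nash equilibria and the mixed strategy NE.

Pure NE: (New, New) and (Old, Old); Mixed NE: p = 0.2, q = 0.2

Work:
Check pure NE:
(New, New): (5, 5) - no unilateral deviation beneficial
(Old, Old): (1, 1) - no unilateral deviation beneficial
Mixed NE: P1 plays New with p = 0.2, P2 plays New with q = 0.2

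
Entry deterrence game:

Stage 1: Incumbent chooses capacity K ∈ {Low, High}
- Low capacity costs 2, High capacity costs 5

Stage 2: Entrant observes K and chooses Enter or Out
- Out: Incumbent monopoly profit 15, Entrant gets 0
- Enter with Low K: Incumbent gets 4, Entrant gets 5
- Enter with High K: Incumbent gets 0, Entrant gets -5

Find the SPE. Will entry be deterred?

SPE: (High, Enter|Low, Out|High); Entry deterred. Incumbent net profit = 10

Work:
After Low K: Entrant enters (5 > 0)
After High K: Entrant stays out (-5 < 0)
Incumbent: Low → 4−2=2, High → 15−5=10
Incumbent chooses High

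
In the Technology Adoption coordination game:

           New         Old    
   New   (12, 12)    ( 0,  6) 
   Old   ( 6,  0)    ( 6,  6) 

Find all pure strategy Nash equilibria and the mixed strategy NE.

Pure NE: (New, New) and (Old, Old); Mixed NE: p = 0.5, q = 0.5

Work:
Check pure NE:
(New, New): (12, 12) - no unilateral deviation beneficial
(Old, Old): (6, 6) - no unilateral deviation beneficial
Mixed NE: P1 plays New with p = 0.5, P2 plays New with q = 0.5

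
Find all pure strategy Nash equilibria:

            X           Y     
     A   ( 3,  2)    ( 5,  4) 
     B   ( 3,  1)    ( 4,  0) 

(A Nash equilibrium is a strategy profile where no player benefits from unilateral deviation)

Nash equilibrium: (A, Y), (B, X)

Work:
Best responses:
  P1 vs X: payoffs [3, 3] → best response A/B (payoff 3)
  P1 vs Y: payoffs [5, 4] → best response A (payoff 5)
  P2 vs A: payoffs [2, 4] → best response Y (payoff 4)
  P2 vs B: payoffs [1, 0] → best response X (payoff 1)
Mutual best responses: (A,Y), (B,X) → Nash equilibria.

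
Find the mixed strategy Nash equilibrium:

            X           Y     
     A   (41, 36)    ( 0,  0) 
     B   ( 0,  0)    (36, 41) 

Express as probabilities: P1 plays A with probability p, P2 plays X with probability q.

p = 0.5325, q = 0.4675

Work:
Find probabilities that make opponent indifferent:
P2 chooses q to make P1 indifferent between A and B
P1 chooses p to make P2 indifferent between X and Y
Mixed NE: P1 plays (A: 0.5325, B: 0.4675), P2 plays (X: 0.4675, Y: 0.5325)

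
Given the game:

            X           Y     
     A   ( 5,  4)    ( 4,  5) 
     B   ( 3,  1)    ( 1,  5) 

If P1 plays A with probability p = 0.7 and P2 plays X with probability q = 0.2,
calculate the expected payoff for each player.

E[P1] = 3.36, E[P2] = 4.62

Work:
E[P1] = p·q·π₁(A,X) + p·(1-q)·π₁(A,Y) + (1-p)·q·π₁(B,X) + (1-p)·(1-q)·π₁(B,Y)
= 0.7·0.2·5 + 0.7·0.8·4 + 0.3·0.2·3 + 0.3·0.8·1
= 3.36

E[P2] = 4.62 (similar calculation)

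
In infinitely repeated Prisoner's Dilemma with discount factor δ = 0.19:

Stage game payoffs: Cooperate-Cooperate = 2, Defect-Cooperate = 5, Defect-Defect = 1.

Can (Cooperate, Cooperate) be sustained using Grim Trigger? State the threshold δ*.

δ* = 0.75; since δ = 0.19 < 0.75, cooperation cannot be sustained

Work:
For Grim Trigger:
Cooperate forever: 2/(1-δ)
Defect then punished: 5 + 1·δ/(1-δ)
Need: 2/(1-δ) ≥ 5 + 1·δ/(1-δ)
Solving: δ ≥ (T-R)/(T-P) = (5-2)/(5-1) = 0.75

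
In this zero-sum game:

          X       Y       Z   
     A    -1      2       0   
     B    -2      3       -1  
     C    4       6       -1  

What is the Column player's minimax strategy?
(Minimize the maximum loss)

Column should play Z, value = 0

Work:
Column player minimizes Row's maximum payoff:
Column X: max payoff to Row = 4
Column Y: max payoff to Row = 6
Column Z: max payoff to Row = 0
Minimum is 0, achieved by column Z.
Minimax strategy: Z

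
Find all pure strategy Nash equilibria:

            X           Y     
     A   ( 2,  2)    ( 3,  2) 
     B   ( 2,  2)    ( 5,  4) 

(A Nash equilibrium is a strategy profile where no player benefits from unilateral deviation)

Nash equilibrium: (A, X), (B, Y)

Work:
Best responses:
  P1 vs X: payoffs [2, 2] → best response A/B (payoff 2)
  P1 vs Y: payoffs [3, 5] → best response B (payoff 5)
  P2 vs A: payoffs [2, 2] → best response X/Y (payoff 2)
  P2 vs B: payoffs [2, 4] → best response Y (payoff 4)
Mutual best responses: (A,X), (B,Y) → Nash equilibria.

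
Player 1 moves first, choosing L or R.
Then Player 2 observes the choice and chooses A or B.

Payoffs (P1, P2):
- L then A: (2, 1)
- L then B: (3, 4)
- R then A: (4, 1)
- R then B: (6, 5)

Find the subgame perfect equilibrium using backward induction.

P1 plays R, P2 plays B after L and B after R; Payoff (6, 5)

Work:
Backward induction:
After L: P2 chooses B → P1 gets 3
After R: P2 chooses B → P1 gets 6
P1 chooses R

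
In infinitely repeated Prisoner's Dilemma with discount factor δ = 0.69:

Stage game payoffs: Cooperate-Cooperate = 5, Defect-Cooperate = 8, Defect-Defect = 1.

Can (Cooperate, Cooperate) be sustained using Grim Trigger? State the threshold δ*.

δ* = 0.4286; since δ = 0.69 ≥ 0.4286, cooperation can be sustained

Work:
For Grim Trigger:
Cooperate forever: 5/(1-δ)
Defect then punished: 8 + 1·δ/(1-δ)
Need: 5/(1-δ) ≥ 8 + 1·δ/(1-δ)
Solving: δ ≥ (T-R)/(T-P) = (8-5)/(8-1) = 0.4286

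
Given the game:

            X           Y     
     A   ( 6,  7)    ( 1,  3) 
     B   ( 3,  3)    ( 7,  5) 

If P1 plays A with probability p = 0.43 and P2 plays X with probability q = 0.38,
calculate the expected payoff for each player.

E[P1] = 4.3706, E[P2] = 4.3604

Work:
E[P1] = p·q·π₁(A,X) + p·(1-q)·π₁(A,Y) + (1-p)·q·π₁(B,X) + (1-p)·(1-q)·π₁(B,Y)
= 0.43·0.38·6 + 0.43·0.62·1 + 0.57·0.38·3 + 0.57·0.62·7
= 4.3706

E[P2] = 4.3604 (similar calculation)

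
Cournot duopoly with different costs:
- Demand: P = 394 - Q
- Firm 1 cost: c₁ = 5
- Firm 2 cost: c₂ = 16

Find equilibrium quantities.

q₁* = 133.33, q₂* = 122.33

Work:
Reaction: q₁ = (394 - 5 - q₂)/2
Reaction: q₂ = (394 - 16 - q₁)/2
Solve simultaneously:
q₁* = (394 - 2×5 + 16)/3 = 133.33
q₂* = (394 - 2×16 + 5)/3 = 122.33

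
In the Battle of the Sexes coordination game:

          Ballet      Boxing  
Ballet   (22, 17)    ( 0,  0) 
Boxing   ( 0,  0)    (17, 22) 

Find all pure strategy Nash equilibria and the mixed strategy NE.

Pure NE: (Ballet, Ballet) and (Boxing, Boxing); Mixed NE: p = 0.5641, q = 0.4359

Work:
Check pure NE:
(Ballet, Ballet): (22, 17) - no unilateral deviation beneficial
(Boxing, Boxing): (17, 22) - no unilateral deviation beneficial
Mixed NE: P1 plays Ballet with p = 0.5641, P2 plays Ballet with q = 0.4359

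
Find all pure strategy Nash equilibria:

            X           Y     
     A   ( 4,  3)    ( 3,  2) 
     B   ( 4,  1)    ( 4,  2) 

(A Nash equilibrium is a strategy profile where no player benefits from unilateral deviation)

Nash equilibrium: (A, X), (B, Y)

Work:
Best responses:
  P1 vs X: payoffs [4, 4] → best response A/B (payoff 4)
  P1 vs Y: payoffs [3, 4] → best response B (payoff 4)
  P2 vs A: payoffs [3, 2] → best response X (payoff 3)
  P2 vs B: payoffs [1, 2] → best response Y (payoff 2)
Mutual best responses: (A,X), (B,Y) → Nash equilibria.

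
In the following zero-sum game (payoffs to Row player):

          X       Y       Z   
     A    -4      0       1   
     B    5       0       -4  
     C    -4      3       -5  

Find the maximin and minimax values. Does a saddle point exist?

Maximin = -4, Minimax = 1, Saddle: False

Work:
Row minimums: [-4, -4, -5] → maximin = -4
Column maximums: [5, 3, 1] → minimax = 1
No saddle point (maximin ≠ minimax). Mixed strategy needed.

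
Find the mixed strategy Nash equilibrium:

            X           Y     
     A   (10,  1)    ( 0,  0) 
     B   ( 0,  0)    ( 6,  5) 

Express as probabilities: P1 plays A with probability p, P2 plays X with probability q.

p = 0.8333, q = 0.375

Work:
Find probabilities that make opponent indifferent:
P2 chooses q to make P1 indifferent between A and B
P1 chooses p to make P2 indifferent between X and Y
Mixed NE: P1 plays (A: 0.8333, B: 0.1667), P2 plays (X: 0.375, Y: 0.625)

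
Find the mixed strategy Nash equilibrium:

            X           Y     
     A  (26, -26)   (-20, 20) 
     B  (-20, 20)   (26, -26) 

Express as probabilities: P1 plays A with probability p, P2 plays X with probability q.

p = 0.5, q = 0.5

Work:
Find probabilities that make opponent indifferent:
P2 chooses q to make P1 indifferent between A and B
P1 chooses p to make P2 indifferent between X and Y
Mixed NE: P1 plays (A: 0.5, B: 0.5), P2 plays (X: 0.5, Y: 0.5)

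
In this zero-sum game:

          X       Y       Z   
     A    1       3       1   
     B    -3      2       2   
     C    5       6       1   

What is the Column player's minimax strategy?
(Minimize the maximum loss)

Column should play Z, value = 2

Work:
Column player minimizes Row's maximum payoff:
Column X: max payoff to Row = 5
Column Y: max payoff to Row = 6
Column Z: max payoff to Row = 2
Minimum is 2, achieved by column Z.
Minimax strategy: Z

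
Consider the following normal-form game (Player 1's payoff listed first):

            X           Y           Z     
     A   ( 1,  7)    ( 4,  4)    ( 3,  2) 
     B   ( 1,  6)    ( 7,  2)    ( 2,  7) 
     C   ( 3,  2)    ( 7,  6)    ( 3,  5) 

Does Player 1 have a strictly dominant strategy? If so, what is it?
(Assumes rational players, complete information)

No strictly dominant strategy exists for Player 1

Work:
A strategy strictly dominates another if it gives a strictly higher payoff against every opponent action. Compare each pair of P1's strategies column-by-column:
  A vs B: [1 vs 1, 4 vs 7, 3 vs 2] → A does not strictly dominate B (column X: 1 ≤ 1)
  A vs C: [1 vs 3, 4 vs 7, 3 vs 3] → A does not strictly dominate C (column X: 1 ≤ 3)
  B vs A: [1 vs 1, 7 vs 4, 2 vs 3] → B does not strictly dominate A (column X: 1 ≤ 1)
  B vs C: [1 vs 3, 7 vs 7, 2 vs 3] → B does not strictly dominate C (column X: 1 ≤ 3)
  C vs A: [3 vs 1, 7 vs 4, 3 vs 3] → C does not strictly dominate A (column Z: 3 ≤ 3)
  C vs B: [3 vs 1, 7 vs 7, 3 vs 2] → C does not strictly dominate B (column Y: 7 ≤ 7)
No single strategy strictly dominates all others → no strictly dominant strategy.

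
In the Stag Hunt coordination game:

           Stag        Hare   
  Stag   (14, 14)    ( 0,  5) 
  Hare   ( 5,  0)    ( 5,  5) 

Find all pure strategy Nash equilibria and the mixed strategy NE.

Pure NE: (Stag, Stag) and (Hare, Hare); Mixed NE: p = 0.3571, q = 0.3571

Work:
Check pure NE:
(Stag, Stag): (14, 14) - no unilateral deviation beneficial
(Hare, Hare): (5, 5) - no unilateral deviation beneficial
Mixed NE: P1 plays Stag with p = 0.3571, P2 plays Stag with q = 0.3571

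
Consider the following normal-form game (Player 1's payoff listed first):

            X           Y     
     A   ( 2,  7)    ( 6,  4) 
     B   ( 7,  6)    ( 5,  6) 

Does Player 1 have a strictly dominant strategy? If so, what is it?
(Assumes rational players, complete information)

No strictly dominant strategy exists for Player 1

Work:
A strategy strictly dominates another if it gives a strictly higher payoff against every opponent action. Compare each pair of P1's strategies column-by-column:
  A vs B: [2 vs 7, 6 vs 5] → A does not strictly dominate B (column X: 2 ≤ 7)
  B vs A: [7 vs 2, 5 vs 6] → B does not strictly dominate A (column Y: 5 ≤ 6)
No single strategy strictly dominates all others → no strictly dominant strategy.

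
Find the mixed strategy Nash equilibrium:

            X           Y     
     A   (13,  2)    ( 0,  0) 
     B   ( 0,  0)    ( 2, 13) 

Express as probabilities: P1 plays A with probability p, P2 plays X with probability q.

p = 0.8667, q = 0.1333

Work:
Find probabilities that make opponent indifferent:
P2 chooses q to make P1 indifferent between A and B
P1 chooses p to make P2 indifferent between X and Y
Mixed NE: P1 plays (A: 0.8667, B: 0.1333), P2 plays (X: 0.1333, Y: 0.8667)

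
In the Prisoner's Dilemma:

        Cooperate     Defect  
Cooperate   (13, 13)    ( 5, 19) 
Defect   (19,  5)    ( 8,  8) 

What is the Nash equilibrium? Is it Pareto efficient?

(Defect, Defect) is NE; not Pareto efficient

Work:
Defect dominates Cooperate for both players:
If P2 cooperates: Defect (19) > Cooperate (13)
If P2 defects: Defect (8) > Cooperate (5)
NE: (Defect, Defect) with payoff (8, 8)
But (Cooperate, Cooperate) = (13, 13) Pareto dominates (8, 8)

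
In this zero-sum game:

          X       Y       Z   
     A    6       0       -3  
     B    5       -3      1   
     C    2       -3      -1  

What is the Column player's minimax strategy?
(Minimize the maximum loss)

Column should play Y, value = 0

Work:
Column player minimizes Row's maximum payoff:
Column X: max payoff to Row = 6
Column Y: max payoff to Row = 0
Column Z: max payoff to Row = 1
Minimum is 0, achieved by column Y.
Minimax strategy: Y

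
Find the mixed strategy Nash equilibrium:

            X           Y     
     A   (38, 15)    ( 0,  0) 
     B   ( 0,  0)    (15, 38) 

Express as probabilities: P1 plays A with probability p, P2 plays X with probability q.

p = 0.717, q = 0.283

Work:
Find probabilities that make opponent indifferent:
P2 chooses q to make P1 indifferent between A and B
P1 chooses p to make P2 indifferent between X and Y
Mixed NE: P1 plays (A: 0.717, B: 0.283), P2 plays (X: 0.283, Y: 0.717)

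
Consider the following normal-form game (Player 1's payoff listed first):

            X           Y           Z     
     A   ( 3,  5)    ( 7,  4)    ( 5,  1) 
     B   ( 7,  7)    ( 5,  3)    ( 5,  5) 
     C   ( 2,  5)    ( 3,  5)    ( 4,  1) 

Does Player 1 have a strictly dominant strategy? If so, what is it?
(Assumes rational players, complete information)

No strictly dominant strategy exists for Player 1

Work:
A strategy strictly dominates another if it gives a strictly higher payoff against every opponent action. Compare each pair of P1's strategies column-by-column:
  A vs B: [3 vs 7, 7 vs 5, 5 vs 5] → A does not strictly dominate B (column X: 3 ≤ 7)
  A vs C: [3 vs 2, 7 vs 3, 5 vs 4] → A strictly dominates C
  B vs A: [7 vs 3, 5 vs 7, 5 vs 5] → B does not strictly dominate A (column Y: 5 ≤ 7)
  B vs C: [7 vs 2, 5 vs 3, 5 vs 4] → B strictly dominates C
  C vs A: [2 vs 3, 3 vs 7, 4 vs 5] → C does not strictly dominate A (column X: 2 ≤ 3)
  C vs B: [2 vs 7, 3 vs 5, 4 vs 5] → C does not strictly dominate B (column X: 2 ≤ 7)
No single strategy strictly dominates all others → no strictly dominant strategy.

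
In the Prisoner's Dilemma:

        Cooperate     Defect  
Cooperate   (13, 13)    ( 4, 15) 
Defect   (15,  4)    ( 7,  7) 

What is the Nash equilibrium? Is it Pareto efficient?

(Defect, Defect) is NE; not Pareto efficient

Work:
Defect dominates Cooperate for both players:
If P2 cooperates: Defect (15) > Cooperate (13)
If P2 defects: Defect (7) > Cooperate (4)
NE: (Defect, Defect) with payoff (7, 7)
But (Cooperate, Cooperate) = (13, 13) Pareto dominates (7, 7)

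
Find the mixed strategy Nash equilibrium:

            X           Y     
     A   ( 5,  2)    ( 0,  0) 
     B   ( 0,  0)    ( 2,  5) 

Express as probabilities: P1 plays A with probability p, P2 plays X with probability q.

p = 0.7143, q = 0.2857

Work:
Find probabilities that make opponent indifferent:
P2 chooses q to make P1 indifferent between A and B
P1 chooses p to make P2 indifferent between X and Y
Mixed NE: P1 plays (A: 0.7143, B: 0.2857), P2 plays (X: 0.2857, Y: 0.7143)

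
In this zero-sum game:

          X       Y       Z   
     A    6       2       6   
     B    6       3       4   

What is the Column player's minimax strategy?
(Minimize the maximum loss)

Column should play Y, value = 3

Work:
Column player minimizes Row's maximum payoff:
Column X: max payoff to Row = 6
Column Y: max payoff to Row = 3
Column Z: max payoff to Row = 6
Minimum is 3, achieved by column Y.
Minimax strategy: Y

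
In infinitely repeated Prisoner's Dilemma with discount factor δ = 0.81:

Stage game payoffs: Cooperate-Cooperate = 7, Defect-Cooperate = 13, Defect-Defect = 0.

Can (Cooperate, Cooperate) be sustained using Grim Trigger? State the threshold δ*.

δ* = 0.4615; since δ = 0.81 ≥ 0.4615, cooperation can be sustained

Work:
For Grim Trigger:
Cooperate forever: 7/(1-δ)
Defect then punished: 13 + 0·δ/(1-δ)
Need: 7/(1-δ) ≥ 13 + 0·δ/(1-δ)
Solving: δ ≥ (T-R)/(T-P) = (13-7)/(13-0) = 0.4615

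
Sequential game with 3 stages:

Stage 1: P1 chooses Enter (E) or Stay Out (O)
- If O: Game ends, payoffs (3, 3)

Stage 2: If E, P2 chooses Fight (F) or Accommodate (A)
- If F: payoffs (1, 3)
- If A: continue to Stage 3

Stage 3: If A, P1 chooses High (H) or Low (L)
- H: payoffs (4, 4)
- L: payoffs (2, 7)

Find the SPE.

SPE: (E, A, H); Outcome (4, 4)

Work:
Stage 3: P1 chooses H (4 vs 2)
Stage 2: P2: F->3, A->4 (anticipating H). Choose A
Stage 1: P1: O->3, E->4 (anticipating A, H). Choose E
SPE path: E -> A -> H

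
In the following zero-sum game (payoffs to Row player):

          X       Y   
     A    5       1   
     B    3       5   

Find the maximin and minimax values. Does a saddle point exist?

Maximin = 3, Minimax = 5, Saddle: False

Work:
Row minimums: [1, 3] → maximin = 3
Column maximums: [5, 5] → minimax = 5
No saddle point (maximin ≠ minimax). Mixed strategy needed.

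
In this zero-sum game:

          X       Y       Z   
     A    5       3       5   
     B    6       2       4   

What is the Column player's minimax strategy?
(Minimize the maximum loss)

Column should play Y, value = 3

Work:
Column player minimizes Row's maximum payoff:
Column X: max payoff to Row = 6
Column Y: max payoff to Row = 3
Column Z: max payoff to Row = 5
Minimum is 3, achieved by column Y.
Minimax strategy: Y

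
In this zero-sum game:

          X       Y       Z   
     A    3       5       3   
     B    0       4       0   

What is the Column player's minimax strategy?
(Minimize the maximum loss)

Column should play X or Z (all achieve the minimum), value = 3

Work:
Column player minimizes Row's maximum payoff:
Column X: max payoff to Row = 3
Column Y: max payoff to Row = 5
Column Z: max payoff to Row = 3
Minimum is 3, achieved by columns X, Z (tied).
Each of X or Z is a minimax strategy.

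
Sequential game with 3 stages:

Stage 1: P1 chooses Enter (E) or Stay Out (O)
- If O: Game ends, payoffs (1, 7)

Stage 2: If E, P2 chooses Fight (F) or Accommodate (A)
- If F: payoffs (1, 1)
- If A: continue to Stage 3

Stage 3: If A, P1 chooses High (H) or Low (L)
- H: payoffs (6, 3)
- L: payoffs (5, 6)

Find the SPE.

SPE: (E, A, H); Outcome (6, 3)

Work:
Stage 3: P1 chooses H (6 vs 5)
Stage 2: P2: F->1, A->3 (anticipating H). Choose A
Stage 1: P1: O->1, E->6 (anticipating A, H). Choose E
SPE path: E -> A -> H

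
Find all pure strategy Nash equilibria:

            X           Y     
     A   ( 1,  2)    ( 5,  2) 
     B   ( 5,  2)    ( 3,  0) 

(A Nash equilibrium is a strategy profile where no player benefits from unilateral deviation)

Nash equilibrium: (A, Y), (B, X)

Work:
Best responses:
  P1 vs X: payoffs [1, 5] → best response B (payoff 5)
  P1 vs Y: payoffs [5, 3] → best response A (payoff 5)
  P2 vs A: payoffs [2, 2] → best response X/Y (payoff 2)
  P2 vs B: payoffs [2, 0] → best response X (payoff 2)
Mutual best responses: (A,Y), (B,X) → Nash equilibria.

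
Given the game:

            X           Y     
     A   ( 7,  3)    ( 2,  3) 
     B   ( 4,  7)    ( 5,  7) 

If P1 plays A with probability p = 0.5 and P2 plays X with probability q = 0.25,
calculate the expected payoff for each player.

E[P1] = 4.0, E[P2] = 5.0

Work:
E[P1] = p·q·π₁(A,X) + p·(1-q)·π₁(A,Y) + (1-p)·q·π₁(B,X) + (1-p)·(1-q)·π₁(B,Y)
= 0.5·0.25·7 + 0.5·0.75·2 + 0.5·0.25·4 + 0.5·0.75·5
= 4.0

E[P2] = 5.0 (similar calculation)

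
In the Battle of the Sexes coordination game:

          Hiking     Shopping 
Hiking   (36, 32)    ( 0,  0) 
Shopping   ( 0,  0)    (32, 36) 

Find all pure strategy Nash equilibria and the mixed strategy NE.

Pure NE: (Hiking, Hiking) and (Shopping, Shopping); Mixed NE: p = 0.5294, q = 0.4706

Work:
Check pure NE:
(Hiking, Hiking): (36, 32) - no unilateral deviation beneficial
(Shopping, Shopping): (32, 36) - no unilateral deviation beneficial
Mixed NE: P1 plays Hiking with p = 0.5294, P2 plays Hiking with q = 0.4706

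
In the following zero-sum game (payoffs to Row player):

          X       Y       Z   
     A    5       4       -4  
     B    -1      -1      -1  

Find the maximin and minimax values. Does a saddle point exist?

Maximin = -1, Minimax = -1, Saddle: True

Work:
Row minimums: [-4, -1] → maximin = -1
Column maximums: [5, 4, -1] → minimax = -1
Saddle point exists! Game value = -1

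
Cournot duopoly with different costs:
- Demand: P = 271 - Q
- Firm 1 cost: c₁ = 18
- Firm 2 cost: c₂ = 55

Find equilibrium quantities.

q₁* = 96.67, q₂* = 59.67

Work:
Reaction: q₁ = (271 - 18 - q₂)/2
Reaction: q₂ = (271 - 55 - q₁)/2
Solve simultaneously:
q₁* = (271 - 2×18 + 55)/3 = 96.67
q₂* = (271 - 2×55 + 18)/3 = 59.67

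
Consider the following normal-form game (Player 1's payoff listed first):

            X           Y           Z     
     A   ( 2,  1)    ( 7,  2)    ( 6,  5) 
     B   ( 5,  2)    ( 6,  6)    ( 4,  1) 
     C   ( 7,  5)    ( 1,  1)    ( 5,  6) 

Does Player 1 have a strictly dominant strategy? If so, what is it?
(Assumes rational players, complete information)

No strictly dominant strategy exists for Player 1

Work:
A strategy strictly dominates another if it gives a strictly higher payoff against every opponent action. Compare each pair of P1's strategies column-by-column:
  A vs B: [2 vs 5, 7 vs 6, 6 vs 4] → A does not strictly dominate B (column X: 2 ≤ 5)
  A vs C: [2 vs 7, 7 vs 1, 6 vs 5] → A does not strictly dominate C (column X: 2 ≤ 7)
  B vs A: [5 vs 2, 6 vs 7, 4 vs 6] → B does not strictly dominate A (column Y: 6 ≤ 7)
  B vs C: [5 vs 7, 6 vs 1, 4 vs 5] → B does not strictly dominate C (column X: 5 ≤ 7)
  C vs A: [7 vs 2, 1 vs 7, 5 vs 6] → C does not strictly dominate A (column Y: 1 ≤ 7)
  C vs B: [7 vs 5, 1 vs 6, 5 vs 4] → C does not strictly dominate B (column Y: 1 ≤ 6)
No single strategy strictly dominates all others → no strictly dominant strategy.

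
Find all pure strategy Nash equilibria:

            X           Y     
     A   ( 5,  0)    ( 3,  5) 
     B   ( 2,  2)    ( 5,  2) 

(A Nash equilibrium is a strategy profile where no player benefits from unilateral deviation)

Nash equilibrium: (B, Y)

Work:
Best responses:
  P1 vs X: payoffs [5, 2] → best response A (payoff 5)
  P1 vs Y: payoffs [3, 5] → best response B (payoff 5)
  P2 vs A: payoffs [0, 5] → best response Y (payoff 5)
  P2 vs B: payoffs [2, 2] → best response X/Y (payoff 2)
Mutual best responses: (B,Y) → Nash equilibria.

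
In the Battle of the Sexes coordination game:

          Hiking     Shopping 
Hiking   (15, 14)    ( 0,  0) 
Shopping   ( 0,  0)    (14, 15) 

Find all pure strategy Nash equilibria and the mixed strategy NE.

Pure NE: (Hiking, Hiking) and (Shopping, Shopping); Mixed NE: p = 0.5172, q = 0.4828

Work:
Check pure NE:
(Hiking, Hiking): (15, 14) - no unilateral deviation beneficial
(Shopping, Shopping): (14, 15) - no unilateral deviation beneficial
Mixed NE: P1 plays Hiking with p = 0.5172, P2 plays Hiking with q = 0.4828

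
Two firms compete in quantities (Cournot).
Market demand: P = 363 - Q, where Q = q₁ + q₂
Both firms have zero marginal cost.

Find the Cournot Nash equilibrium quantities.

q₁* = q₂* = 121.0; P* = 121.0

Work:
Profit: π_i = P·q_i = (a - q_i - q_j)·q_i
FOC: ∂π_i/∂q_i = a - 2q_i - q_j = 0
Reaction function: q_i = (363 - q_j)/2
Symmetry: q* = 363/3 = 121.0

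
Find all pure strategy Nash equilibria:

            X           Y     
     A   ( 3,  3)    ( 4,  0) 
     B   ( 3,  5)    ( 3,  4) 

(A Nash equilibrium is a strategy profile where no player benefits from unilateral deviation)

Nash equilibrium: (A, X), (B, X)

Work:
Best responses:
  P1 vs X: payoffs [3, 3] → best response A/B (payoff 3)
  P1 vs Y: payoffs [4, 3] → best response A (payoff 4)
  P2 vs A: payoffs [3, 0] → best response X (payoff 3)
  P2 vs B: payoffs [5, 4] → best response X (payoff 5)
Mutual best responses: (A,X), (B,X) → Nash equilibria.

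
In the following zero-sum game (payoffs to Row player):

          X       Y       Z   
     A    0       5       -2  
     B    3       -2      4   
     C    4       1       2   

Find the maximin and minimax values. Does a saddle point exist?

Maximin = 1, Minimax = 4, Saddle: False

Work:
Row minimums: [-2, -2, 1] → maximin = 1
Column maximums: [4, 5, 4] → minimax = 4
No saddle point (maximin ≠ minimax). Mixed strategy needed.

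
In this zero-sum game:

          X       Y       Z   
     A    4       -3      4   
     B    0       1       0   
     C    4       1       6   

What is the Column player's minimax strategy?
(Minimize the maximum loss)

Column should play Y, value = 1

Work:
Column player minimizes Row's maximum payoff:
Column X: max payoff to Row = 4
Column Y: max payoff to Row = 1
Column Z: max payoff to Row = 6
Minimum is 1, achieved by column Y.
Minimax strategy: Y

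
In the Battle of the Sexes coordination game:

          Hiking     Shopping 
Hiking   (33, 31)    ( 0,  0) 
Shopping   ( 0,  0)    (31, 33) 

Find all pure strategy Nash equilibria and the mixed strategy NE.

Pure NE: (Hiking, Hiking) and (Shopping, Shopping); Mixed NE: p = 0.5156, q = 0.4844

Work:
Check pure NE:
(Hiking, Hiking): (33, 31) - no unilateral deviation beneficial
(Shopping, Shopping): (31, 33) - no unilateral deviation beneficial
Mixed NE: P1 plays Hiking with p = 0.5156, P2 plays Hiking with q = 0.4844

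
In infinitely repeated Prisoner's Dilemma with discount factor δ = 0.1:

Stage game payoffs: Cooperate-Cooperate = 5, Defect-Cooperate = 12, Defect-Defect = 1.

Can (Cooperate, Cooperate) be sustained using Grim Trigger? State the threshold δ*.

δ* = 0.6364; since δ = 0.1 < 0.6364, cooperation cannot be sustained

Work:
For Grim Trigger:
Cooperate forever: 5/(1-δ)
Defect then punished: 12 + 1·δ/(1-δ)
Need: 5/(1-δ) ≥ 12 + 1·δ/(1-δ)
Solving: δ ≥ (T-R)/(T-P) = (12-5)/(12-1) = 0.6364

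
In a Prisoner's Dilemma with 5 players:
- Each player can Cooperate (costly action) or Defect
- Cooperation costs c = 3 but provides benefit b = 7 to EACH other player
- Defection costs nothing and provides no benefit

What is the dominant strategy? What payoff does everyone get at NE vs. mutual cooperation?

Dominant: Defect; NE payoff = 0; Coop payoff = 25

Work:
Defect dominates (saves cost c = 3, benefit to others is external)
NE: All defect → everyone gets 0
If all cooperate: each receives (4)×7 - 3 = 25
Social dilemma: 25 > 0 but NE gives 0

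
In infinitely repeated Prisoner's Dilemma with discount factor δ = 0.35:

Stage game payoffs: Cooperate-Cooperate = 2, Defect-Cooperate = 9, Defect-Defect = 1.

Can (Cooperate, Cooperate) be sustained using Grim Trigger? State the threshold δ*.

δ* = 0.875; since δ = 0.35 < 0.875, cooperation cannot be sustained

Work:
For Grim Trigger:
Cooperate forever: 2/(1-δ)
Defect then punished: 9 + 1·δ/(1-δ)
Need: 2/(1-δ) ≥ 9 + 1·δ/(1-δ)
Solving: δ ≥ (T-R)/(T-P) = (9-2)/(9-1) = 0.875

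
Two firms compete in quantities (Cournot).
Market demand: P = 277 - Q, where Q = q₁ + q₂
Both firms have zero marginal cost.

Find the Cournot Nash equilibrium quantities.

q₁* = q₂* = 92.33; P* = 92.33

Work:
Profit: π_i = P·q_i = (a - q_i - q_j)·q_i
FOC: ∂π_i/∂q_i = a - 2q_i - q_j = 0
Reaction function: q_i = (277 - q_j)/2
Symmetry: q* = 277/3 = 92.33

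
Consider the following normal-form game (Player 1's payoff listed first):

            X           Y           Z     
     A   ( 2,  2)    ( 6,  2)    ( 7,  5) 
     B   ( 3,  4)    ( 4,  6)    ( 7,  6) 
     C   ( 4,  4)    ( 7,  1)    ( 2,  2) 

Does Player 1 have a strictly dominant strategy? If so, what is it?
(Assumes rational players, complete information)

No strictly dominant strategy exists for Player 1

Work:
A strategy strictly dominates another if it gives a strictly higher payoff against every opponent action. Compare each pair of P1's strategies column-by-column:
  A vs B: [2 vs 3, 6 vs 4, 7 vs 7] → A does not strictly dominate B (column X: 2 ≤ 3)
  A vs C: [2 vs 4, 6 vs 7, 7 vs 2] → A does not strictly dominate C (column X: 2 ≤ 4)
  B vs A: [3 vs 2, 4 vs 6, 7 vs 7] → B does not strictly dominate A (column Y: 4 ≤ 6)
  B vs C: [3 vs 4, 4 vs 7, 7 vs 2] → B does not strictly dominate C (column X: 3 ≤ 4)
  C vs A: [4 vs 2, 7 vs 6, 2 vs 7] → C does not strictly dominate A (column Z: 2 ≤ 7)
  C vs B: [4 vs 3, 7 vs 4, 2 vs 7] → C does not strictly dominate B (column Z: 2 ≤ 7)
No single strategy strictly dominates all others → no strictly dominant strategy.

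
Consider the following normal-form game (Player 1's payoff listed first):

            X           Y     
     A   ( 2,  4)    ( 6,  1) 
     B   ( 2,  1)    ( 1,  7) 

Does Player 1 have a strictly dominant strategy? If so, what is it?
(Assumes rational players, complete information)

No strictly dominant strategy exists for Player 1

Work:
A strategy strictly dominates another if it gives a strictly higher payoff against every opponent action. Compare each pair of P1's strategies column-by-column:
  A vs B: [2 vs 2, 6 vs 1] → A does not strictly dominate B (column X: 2 ≤ 2)
  B vs A: [2 vs 2, 1 vs 6] → B does not strictly dominate A (column X: 2 ≤ 2)
No single strategy strictly dominates all others → no strictly dominant strategy.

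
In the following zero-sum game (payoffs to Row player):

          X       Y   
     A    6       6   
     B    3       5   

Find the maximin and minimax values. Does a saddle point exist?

Maximin = 6, Minimax = 6, Saddle: True

Work:
Row minimums: [6, 3] → maximin = 6
Column maximums: [6, 6] → minimax = 6
Saddle point exists! Game value = 6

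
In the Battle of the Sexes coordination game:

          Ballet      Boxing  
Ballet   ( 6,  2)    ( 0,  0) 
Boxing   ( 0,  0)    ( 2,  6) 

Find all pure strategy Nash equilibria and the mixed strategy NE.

Pure NE: (Ballet, Ballet) and (Boxing, Boxing); Mixed NE: p = 0.75, q = 0.25

Work:
Check pure NE:
(Ballet, Ballet): (6, 2) - no unilateral deviation beneficial
(Boxing, Boxing): (2, 6) - no unilateral deviation beneficial
Mixed NE: P1 plays Ballet with p = 0.75, P2 plays Ballet with q = 0.25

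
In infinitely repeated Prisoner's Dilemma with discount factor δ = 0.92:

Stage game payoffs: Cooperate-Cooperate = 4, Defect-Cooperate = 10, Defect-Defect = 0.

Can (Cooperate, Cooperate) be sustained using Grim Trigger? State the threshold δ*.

δ* = 0.6; since δ = 0.92 ≥ 0.6, cooperation can be sustained

Work:
For Grim Trigger:
Cooperate forever: 4/(1-δ)
Defect then punished: 10 + 0·δ/(1-δ)
Need: 4/(1-δ) ≥ 10 + 0·δ/(1-δ)
Solving: δ ≥ (T-R)/(T-P) = (10-4)/(10-0) = 0.6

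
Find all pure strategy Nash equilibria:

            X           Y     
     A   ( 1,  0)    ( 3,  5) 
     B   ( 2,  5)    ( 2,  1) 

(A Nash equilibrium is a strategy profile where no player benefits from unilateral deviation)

Nash equilibrium: (A, Y), (B, X)

Work:
Best responses:
  P1 vs X: payoffs [1, 2] → best response B (payoff 2)
  P1 vs Y: payoffs [3, 2] → best response A (payoff 3)
  P2 vs A: payoffs [0, 5] → best response Y (payoff 5)
  P2 vs B: payoffs [5, 1] → best response X (payoff 5)
Mutual best responses: (A,Y), (B,X) → Nash equilibria.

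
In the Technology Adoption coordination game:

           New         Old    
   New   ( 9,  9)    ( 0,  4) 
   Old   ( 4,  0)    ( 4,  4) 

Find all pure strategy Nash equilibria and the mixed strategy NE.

Pure NE: (New, New) and (Old, Old); Mixed NE: p = 0.4444, q = 0.4444

Work:
Check pure NE:
(New, New): (9, 9) - no unilateral deviation beneficial
(Old, Old): (4, 4) - no unilateral deviation beneficial
Mixed NE: P1 plays New with p = 0.4444, P2 plays New with q = 0.4444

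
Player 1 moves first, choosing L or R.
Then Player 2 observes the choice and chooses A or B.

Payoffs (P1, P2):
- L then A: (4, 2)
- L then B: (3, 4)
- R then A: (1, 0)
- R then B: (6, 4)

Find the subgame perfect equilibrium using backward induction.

P1 plays R, P2 plays B after L and B after R; Payoff (6, 4)

Work:
Backward induction:
After L: P2 chooses B → P1 gets 3
After R: P2 chooses B → P1 gets 6
P1 chooses R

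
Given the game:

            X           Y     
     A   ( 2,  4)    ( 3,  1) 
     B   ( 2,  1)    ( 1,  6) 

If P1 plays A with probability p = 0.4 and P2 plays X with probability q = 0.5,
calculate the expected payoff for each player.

E[P1] = 1.9, E[P2] = 3.1

Work:
E[P1] = p·q·π₁(A,X) + p·(1-q)·π₁(A,Y) + (1-p)·q·π₁(B,X) + (1-p)·(1-q)·π₁(B,Y)
= 0.4·0.5·2 + 0.4·0.5·3 + 0.6·0.5·2 + 0.6·0.5·1
= 1.9

E[P2] = 3.1 (similar calculation)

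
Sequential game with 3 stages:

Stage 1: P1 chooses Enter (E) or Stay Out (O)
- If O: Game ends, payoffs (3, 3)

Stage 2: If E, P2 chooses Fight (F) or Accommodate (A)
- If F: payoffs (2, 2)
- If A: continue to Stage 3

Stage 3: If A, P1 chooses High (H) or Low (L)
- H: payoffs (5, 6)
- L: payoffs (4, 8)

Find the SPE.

SPE: (E, A, H); Outcome (5, 6)

Work:
Stage 3: P1 chooses H (5 vs 4)
Stage 2: P2: F->2, A->6 (anticipating H). Choose A
Stage 1: P1: O->3, E->5 (anticipating A, H). Choose E
SPE path: E -> A -> H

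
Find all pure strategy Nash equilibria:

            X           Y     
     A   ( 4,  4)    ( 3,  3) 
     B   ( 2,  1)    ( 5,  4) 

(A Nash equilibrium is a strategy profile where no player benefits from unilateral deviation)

Nash equilibrium: (A, X), (B, Y)

Work:
Best responses:
  P1 vs X: payoffs [4, 2] → best response A (payoff 4)
  P1 vs Y: payoffs [3, 5] → best response B (payoff 5)
  P2 vs A: payoffs [4, 3] → best response X (payoff 4)
  P2 vs B: payoffs [1, 4] → best response Y (payoff 4)
Mutual best responses: (A,X), (B,Y) → Nash equilibria.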